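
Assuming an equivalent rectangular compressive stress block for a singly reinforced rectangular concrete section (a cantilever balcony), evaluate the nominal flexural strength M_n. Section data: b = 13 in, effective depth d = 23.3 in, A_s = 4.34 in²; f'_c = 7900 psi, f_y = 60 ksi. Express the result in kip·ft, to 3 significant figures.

M_n ≈ 473 kip·ft

T = A_s f_y = 4.34 × 60 = 260.4 kips.
a = T/(0.85 f'_c b) = 260.4/(0.85 × 7.9 × 13) = 2.983 in.
M_n = T(d − a/2) = 260.4 × (23.3 − 1.4915) = 5678.9 kip·in = 5678.9/12 = 473.24 kip·ft.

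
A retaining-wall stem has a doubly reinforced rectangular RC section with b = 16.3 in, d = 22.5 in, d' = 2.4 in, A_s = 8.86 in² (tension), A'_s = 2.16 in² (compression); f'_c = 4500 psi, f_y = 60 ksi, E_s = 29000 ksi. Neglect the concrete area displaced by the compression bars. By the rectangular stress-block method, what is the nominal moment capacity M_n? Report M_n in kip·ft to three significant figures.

Assume both steels yield.
a = (A_s − A'_s) f_y/(0.85 f'_c b) = (8.86 − 2.16) × 60/(0.85 × 4.5 × 16.3) = 6.448 in.
c = a/β₁ = 6.448/0.825 = 7.816 in; ε'_s = 0.003(c − d')/c = 0.0021 ≥ ε_y = 0.0021, so the compression steel yields.
M_n = (A_s − A'_s) f_y (d − a/2) + A'_s f_y (d − d') = 402 × (22.5 − 3.224) + 129.6 × (22.5 − 2.4) = 7749.0 + 2605.0 = 10354.0 kip·in = 10354.0/12 = 862.83 kip·ft.

M_n ≈ 863 kip·ft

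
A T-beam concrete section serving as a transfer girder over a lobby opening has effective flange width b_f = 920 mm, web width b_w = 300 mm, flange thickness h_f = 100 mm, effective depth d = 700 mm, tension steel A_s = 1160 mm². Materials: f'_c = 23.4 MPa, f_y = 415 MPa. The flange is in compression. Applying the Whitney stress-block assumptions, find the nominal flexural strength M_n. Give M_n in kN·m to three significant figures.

M_n ≈ 331 kN·m

Tension: T = A_s f_y = 1160 × 415 = 481400 N.
Try a within the flange: a = T/(0.85 f'_c b_f) = 481400/(0.85 × 23.4 × 920) = 26.31 mm.
Since a = 26.31 ≤ h_f = 100 mm, the stress block lies entirely in the flange; analyse as a rectangular beam of width b_f.
M_n = T(d − a/2) = 481400 × (700 − 13.155) = 330.65 × 10⁶ N·mm.
M_n = 330.65 kN·m.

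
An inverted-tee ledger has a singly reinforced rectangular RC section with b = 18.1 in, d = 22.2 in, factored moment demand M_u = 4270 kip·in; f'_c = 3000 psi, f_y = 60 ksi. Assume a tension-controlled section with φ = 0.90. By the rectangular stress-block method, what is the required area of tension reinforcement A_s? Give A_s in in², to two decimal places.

M_n = M_u/φ = 4270/0.90 = 4744.44 kip·in.
From M_n = 0.85 f'_c a b (d − a/2):
a = d − √(d² − 2M_n/(0.85 f'_c b)) = 22.2 − √(22.2² − 2 × 4744.44/(0.85 × 3 × 18.1)) = 5.251 in.
A_s = 0.85 f'_c a b / f_y = 0.85 × 3 × 5.251 × 18.1 / 60 = 4.039 in².

A_s ≈ 4.04 in²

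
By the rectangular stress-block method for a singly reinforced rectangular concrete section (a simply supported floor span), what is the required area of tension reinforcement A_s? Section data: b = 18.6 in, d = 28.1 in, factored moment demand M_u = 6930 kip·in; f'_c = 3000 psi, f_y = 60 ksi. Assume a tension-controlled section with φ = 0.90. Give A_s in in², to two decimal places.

A_s ≈ 5.17 in²

M_n = M_u/φ = 6930/0.90 = 7700 kip·in.
From M_n = 0.85 f'_c a b (d − a/2):
a = d − √(d² − 2M_n/(0.85 f'_c b)) = 28.1 − √(28.1² − 2 × 7700/(0.85 × 3 × 18.6)) = 6.538 in.
A_s = 0.85 f'_c a b / f_y = 0.85 × 3 × 6.538 × 18.6 / 60 = 5.168 in².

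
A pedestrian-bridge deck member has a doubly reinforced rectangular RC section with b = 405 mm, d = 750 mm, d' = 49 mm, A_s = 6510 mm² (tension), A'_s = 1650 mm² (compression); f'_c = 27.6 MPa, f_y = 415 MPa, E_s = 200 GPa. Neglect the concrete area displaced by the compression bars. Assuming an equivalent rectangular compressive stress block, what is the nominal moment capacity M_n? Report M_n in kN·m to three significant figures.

Assume both tension and compression steel yield.
Net tension couple steel: A_s − A'_s = 4860 mm².
a = (A_s − A'_s) f_y / (0.85 f'_c b) = 2016900/(0.85 × 27.6 × 405) = 212.28 mm.
c = a/β₁ = 212.28/0.85 = 249.74 mm; ε'_s = 0.003(c − d')/c = 0.0024 ≥ f_y/E_s = 0.0021, so compression steel does yield.
M_n = (A_s − A'_s) f_y (d − a/2) + A'_s f_y (d − d') = [2016900 × (750 − 106.14) + 684750 × (750 − 49)] × 10⁻⁶ = 1298.60 + 480.01 = 1778.61 kN·m.

M_n ≈ 1780 kN·m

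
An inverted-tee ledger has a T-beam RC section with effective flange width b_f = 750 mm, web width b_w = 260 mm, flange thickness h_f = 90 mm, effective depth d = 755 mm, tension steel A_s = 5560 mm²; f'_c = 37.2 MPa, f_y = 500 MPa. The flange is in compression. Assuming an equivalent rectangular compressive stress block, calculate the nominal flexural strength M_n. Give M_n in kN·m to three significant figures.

Tension: T = A_s f_y = 5560 × 500 = 2780000 N.
Try a within the flange: a = T/(0.85 f'_c b_f) = 2780000/(0.85 × 37.2 × 750) = 117.23 mm.
a = 117.23 > h_f = 90 mm: the block extends into the web. Split into flange-overhang and web parts.
C_f = 0.85 f'_c (b_f − b_w) h_f = 0.85 × 37.2 × (750 − 260) × 90 = 1394442 N.
Remaining web compression depth: a_w = (T − C_f)/(0.85 f'_c b_w) = (2780000 − 1394442)/(0.85 × 37.2 × 260) = 168.53 mm.
M_n = C_f(d − h_f/2) + (T − C_f)(d − a_w/2) = 1394442 × (755 − 45) + 1385558 × (755 − 84.265) = 990.05 + 929.34 = 1919.39 × 10⁶ N·mm.
M_n = 1919.39 kN·m.

M_n ≈ 1920 kN·m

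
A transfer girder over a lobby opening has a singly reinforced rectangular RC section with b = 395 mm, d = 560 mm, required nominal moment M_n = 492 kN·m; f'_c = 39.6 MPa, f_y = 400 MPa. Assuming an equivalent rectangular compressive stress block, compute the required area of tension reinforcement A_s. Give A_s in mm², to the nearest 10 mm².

With M_n = 0.85 f'_c a b (d − a/2), solve the quadratic for a:
a = d − √(d² − 2M_n/(0.85 f'_c b)) = 560 − √(560² − 2 × 492×10⁶/(0.85 × 39.6 × 395)) = 70.52 mm.
A_s = 0.85 f'_c a b / f_y = 0.85 × 39.6 × 70.52 × 395 / 400 = 2344.0 mm².

A_s ≈ 2340 mm²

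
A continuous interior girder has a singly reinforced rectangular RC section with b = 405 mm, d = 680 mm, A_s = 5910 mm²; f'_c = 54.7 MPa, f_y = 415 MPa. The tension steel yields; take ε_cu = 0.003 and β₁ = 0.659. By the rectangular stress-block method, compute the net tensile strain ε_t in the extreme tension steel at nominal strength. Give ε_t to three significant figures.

a = A_s f_y/(0.85 f'_c b) = 130.25 mm.
β₁ = 0.659, so c = a/β₁ = 130.25/0.659 = 197.65 mm.
From the linear strain diagram with ε_cu = 0.003: ε_t = 0.003 (d − c)/c = 0.003 × (680 − 197.65)/197.65 = 0.00732.
Since ε_t ≥ 0.005, the section is tension-controlled.

ε_t ≈ 0.00732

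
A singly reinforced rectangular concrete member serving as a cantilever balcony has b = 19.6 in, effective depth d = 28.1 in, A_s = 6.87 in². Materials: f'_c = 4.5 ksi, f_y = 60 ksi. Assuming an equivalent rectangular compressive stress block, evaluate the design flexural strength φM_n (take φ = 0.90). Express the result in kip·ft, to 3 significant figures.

T = A_s f_y = 6.87 × 60 = 412.2 kips.
a = T/(0.85 f'_c b) = 412.2/(0.85 × 4.5 × 19.6) = 5.498 in.
M_n = T(d − a/2) = 412.2 × (28.1 − 2.749) = 10449.7 kip·in = 10449.7/12 = 870.81 kip·ft.
φM_n = 0.90 × 870.81 = 783.73 kip·ft.

φM_n ≈ 784 kip·ft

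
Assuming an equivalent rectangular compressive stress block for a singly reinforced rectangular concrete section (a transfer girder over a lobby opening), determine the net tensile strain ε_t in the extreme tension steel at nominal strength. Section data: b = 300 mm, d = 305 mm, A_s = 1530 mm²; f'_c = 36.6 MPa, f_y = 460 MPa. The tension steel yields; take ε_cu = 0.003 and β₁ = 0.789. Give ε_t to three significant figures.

ε_t ≈ 0.00657

a = A_s f_y/(0.85 f'_c b) = 75.41 mm.
β₁ = 0.789, so c = a/β₁ = 75.41/0.789 = 95.58 mm.
From the linear strain diagram with ε_cu = 0.003: ε_t = 0.003 (d − c)/c = 0.003 × (305 − 95.58)/95.58 = 0.00657.
Since ε_t ≥ 0.005, the section is tension-controlled.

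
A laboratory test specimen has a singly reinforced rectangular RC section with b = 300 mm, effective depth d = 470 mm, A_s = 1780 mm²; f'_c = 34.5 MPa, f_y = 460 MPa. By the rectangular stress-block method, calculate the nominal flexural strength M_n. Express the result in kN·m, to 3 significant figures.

T = A_s f_y = 1780 × 460 = 818800 N = 818.8 kN.
From C = T: a = T/(0.85 f'_c b) = 818800/(0.85 × 34.5 × 300) = 93.07 mm.
M_n = T(d − a/2) = 818.8 kN × (470 − 46.535) mm = 346.73 kN·m.

M_n ≈ 347 kN·m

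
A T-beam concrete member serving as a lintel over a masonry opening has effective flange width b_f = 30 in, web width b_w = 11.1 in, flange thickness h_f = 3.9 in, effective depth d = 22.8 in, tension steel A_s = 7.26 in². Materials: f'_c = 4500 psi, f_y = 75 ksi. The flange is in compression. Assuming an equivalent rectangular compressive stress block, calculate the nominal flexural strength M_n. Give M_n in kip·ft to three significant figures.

Tension: T = A_s f_y = 7.26 × 75 = 544.5 kips.
Try a within the flange: a = T/(0.85 f'_c b_f) = 544.5/(0.85 × 4.5 × 30) = 4.745 in.
a = 4.745 > h_f = 3.9 in: the block extends into the web. Split into flange-overhang and web parts.
C_f = 0.85 f'_c (b_f − b_w) h_f = 0.85 × 4.5 × (30 − 11.1) × 3.9 = 281.9 kips.
Remaining web compression depth: a_w = (T − C_f)/(0.85 f'_c b_w) = (544.5 − 281.9)/(0.85 × 4.5 × 11.1) = 6.185 in.
M_n = C_f(d − h_f/2) + (T − C_f)(d − a_w/2) = 281.9 × (22.8 − 1.95) + 262.6 × (22.8 − 3.0925) = 5877.6 + 5175.2 = 11052.8 kip·in.
M_n = 11052.8/12 = 921.07 kip·ft.

M_n ≈ 921 kip·ft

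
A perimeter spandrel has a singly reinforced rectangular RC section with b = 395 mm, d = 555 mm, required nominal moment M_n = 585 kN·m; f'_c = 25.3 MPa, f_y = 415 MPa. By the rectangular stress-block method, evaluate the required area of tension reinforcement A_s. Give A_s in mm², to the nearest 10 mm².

A_s ≈ 2910 mm²

With M_n = 0.85 f'_c a b (d − a/2), solve the quadratic for a:
a = d − √(d² − 2M_n/(0.85 f'_c b)) = 555 − √(555² − 2 × 585×10⁶/(0.85 × 25.3 × 395)) = 142.34 mm.
A_s = 0.85 f'_c a b / f_y = 0.85 × 25.3 × 142.34 × 395 / 415 = 2913.5 mm².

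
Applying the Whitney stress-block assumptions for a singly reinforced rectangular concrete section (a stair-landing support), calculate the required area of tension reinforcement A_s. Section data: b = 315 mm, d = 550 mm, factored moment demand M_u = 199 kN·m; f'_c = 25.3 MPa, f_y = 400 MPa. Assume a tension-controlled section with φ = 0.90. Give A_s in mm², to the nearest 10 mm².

A_s ≈ 1070 mm²

M_n = M_u/φ = 199/0.90 = 221.111 kN·m.
With M_n = 0.85 f'_c a b (d − a/2), solve the quadratic for a:
a = d − √(d² − 2M_n/(0.85 f'_c b)) = 550 − √(550² − 2 × 221.111×10⁶/(0.85 × 25.3 × 315)) = 62.95 mm.
A_s = 0.85 f'_c a b / f_y = 0.85 × 25.3 × 62.95 × 315 / 400 = 1066.1 mm².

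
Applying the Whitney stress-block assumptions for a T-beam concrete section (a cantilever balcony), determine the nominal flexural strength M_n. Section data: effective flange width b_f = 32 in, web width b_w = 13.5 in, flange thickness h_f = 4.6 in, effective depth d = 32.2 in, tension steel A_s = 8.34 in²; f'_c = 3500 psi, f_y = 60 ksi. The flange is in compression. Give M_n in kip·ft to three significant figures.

M_n ≈ 1230 kip·ft

Tension: T = A_s f_y = 8.34 × 60 = 500.4 kips.
Try a within the flange: a = T/(0.85 f'_c b_f) = 500.4/(0.85 × 3.5 × 32) = 5.256 in.
a = 5.256 > h_f = 4.6 in: the block extends into the web. Split into flange-overhang and web parts.
C_f = 0.85 f'_c (b_f − b_w) h_f = 0.85 × 3.5 × (32 − 13.5) × 4.6 = 253.2 kips.
Remaining web compression depth: a_w = (T − C_f)/(0.85 f'_c b_w) = (500.4 − 253.2)/(0.85 × 3.5 × 13.5) = 6.155 in.
M_n = C_f(d − h_f/2) + (T − C_f)(d − a_w/2) = 253.2 × (32.2 − 2.3) + 247.2 × (32.2 − 3.0775) = 7570.7 + 7199.1 = 14769.8 kip·in.
M_n = 14769.8/12 = 1230.82 kip·ft.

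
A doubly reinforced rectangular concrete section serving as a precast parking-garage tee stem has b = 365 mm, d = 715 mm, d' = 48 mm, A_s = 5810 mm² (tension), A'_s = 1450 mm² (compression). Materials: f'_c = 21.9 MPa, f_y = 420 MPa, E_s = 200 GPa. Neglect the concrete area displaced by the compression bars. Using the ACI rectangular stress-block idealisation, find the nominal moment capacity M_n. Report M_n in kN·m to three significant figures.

M_n ≈ 1470 kN·m

Assume both tension and compression steel yield.
Net tension couple steel: A_s − A'_s = 4360 mm².
a = (A_s − A'_s) f_y / (0.85 f'_c b) = 1831200/(0.85 × 21.9 × 365) = 269.51 mm.
c = a/β₁ = 269.51/0.85 = 317.07 mm; ε'_s = 0.003(c − d')/c = 0.0025 ≥ f_y/E_s = 0.0021, so compression steel does yield.
M_n = (A_s − A'_s) f_y (d − a/2) + A'_s f_y (d − d') = [1831200 × (715 − 134.755) + 609000 × (715 − 48)] × 10⁻⁶ = 1062.54 + 406.20 = 1468.74 kN·m.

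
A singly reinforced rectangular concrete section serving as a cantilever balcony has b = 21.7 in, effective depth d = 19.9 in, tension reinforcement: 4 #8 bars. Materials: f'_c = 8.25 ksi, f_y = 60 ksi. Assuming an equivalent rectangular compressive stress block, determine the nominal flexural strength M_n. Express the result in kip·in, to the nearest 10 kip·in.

M_n ≈ 3650 kip·in

A_s = 4 × 0.79 = 3.16 in².
T = A_s f_y = 3.16 × 60 = 189.6 kips.
a = T/(0.85 f'_c b) = 189.6/(0.85 × 8.25 × 21.7) = 1.246 in.
M_n = T(d − a/2) = 189.6 × (19.9 − 0.623) = 3654.9 kip·in.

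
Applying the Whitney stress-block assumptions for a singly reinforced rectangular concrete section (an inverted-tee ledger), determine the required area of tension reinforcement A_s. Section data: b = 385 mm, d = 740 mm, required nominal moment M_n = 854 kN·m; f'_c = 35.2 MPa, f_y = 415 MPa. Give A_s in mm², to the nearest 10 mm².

A_s ≈ 3000 mm²

With M_n = 0.85 f'_c a b (d − a/2), solve the quadratic for a:
a = d − √(d² − 2M_n/(0.85 f'_c b)) = 740 − √(740² − 2 × 854×10⁶/(0.85 × 35.2 × 385)) = 108.08 mm.
A_s = 0.85 f'_c a b / f_y = 0.85 × 35.2 × 108.08 × 385 / 415 = 3000.0 mm².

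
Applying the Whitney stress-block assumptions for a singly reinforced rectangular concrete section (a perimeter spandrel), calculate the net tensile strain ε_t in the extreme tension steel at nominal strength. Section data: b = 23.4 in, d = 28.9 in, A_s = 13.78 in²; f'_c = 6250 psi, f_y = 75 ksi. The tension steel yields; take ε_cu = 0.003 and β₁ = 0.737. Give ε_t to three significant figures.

a = A_s f_y/(0.85 f'_c b) = 8.314 in.
β₁ = 0.737, so c = a/β₁ = 8.314/0.737 = 11.281 in.
From the linear strain diagram with ε_cu = 0.003: ε_t = 0.003 (d − c)/c = 0.003 × (28.9 − 11.281)/11.281 = 0.00469.
ε_t is between 0.004 and 0.005 — transition zone.

ε_t ≈ 0.00469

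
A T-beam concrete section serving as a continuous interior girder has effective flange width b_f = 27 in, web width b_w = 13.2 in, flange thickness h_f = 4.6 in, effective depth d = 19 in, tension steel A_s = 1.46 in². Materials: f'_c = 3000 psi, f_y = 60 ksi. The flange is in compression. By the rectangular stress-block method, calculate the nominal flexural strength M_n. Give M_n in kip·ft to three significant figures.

M_n ≈ 134 kip·ft

Tension: T = A_s f_y = 1.46 × 60 = 87.6 kips.
Try a within the flange: a = T/(0.85 f'_c b_f) = 87.6/(0.85 × 3 × 27) = 1.272 in.
Since a = 1.272 ≤ h_f = 4.6 in, the stress block lies entirely in the flange; analyse as a rectangular beam of width b_f.
M_n = T(d − a/2) = 87.6 × (19 − 0.636) = 1608.7 kip·in.
M_n = 1608.7/12 = 134.06 kip·ft.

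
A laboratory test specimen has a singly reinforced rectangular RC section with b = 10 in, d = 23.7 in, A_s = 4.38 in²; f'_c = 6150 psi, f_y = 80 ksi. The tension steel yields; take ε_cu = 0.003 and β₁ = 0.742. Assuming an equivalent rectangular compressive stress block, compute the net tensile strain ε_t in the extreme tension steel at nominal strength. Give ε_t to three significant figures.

a = A_s f_y/(0.85 f'_c b) = 6.703 in.
β₁ = 0.742, so c = a/β₁ = 6.703/0.742 = 9.034 in.
From the linear strain diagram with ε_cu = 0.003: ε_t = 0.003 (d − c)/c = 0.003 × (23.7 − 9.034)/9.034 = 0.00487.
ε_t is between 0.004 and 0.005 — transition zone.

ε_t ≈ 0.00487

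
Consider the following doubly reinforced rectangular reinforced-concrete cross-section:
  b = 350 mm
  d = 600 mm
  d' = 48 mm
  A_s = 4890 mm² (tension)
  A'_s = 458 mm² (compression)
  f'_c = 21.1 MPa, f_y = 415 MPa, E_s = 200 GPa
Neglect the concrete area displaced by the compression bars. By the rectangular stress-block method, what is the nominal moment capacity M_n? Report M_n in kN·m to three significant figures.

M_n ≈ 939 kN·m

Assume both tension and compression steel yield.
Net tension couple steel: A_s − A'_s = 4432 mm².
a = (A_s − A'_s) f_y / (0.85 f'_c b) = 1839280/(0.85 × 21.1 × 350) = 293.01 mm.
c = a/β₁ = 293.01/0.85 = 344.72 mm; ε'_s = 0.003(c − d')/c = 0.0026 ≥ f_y/E_s = 0.0021, so compression steel does yield.
M_n = (A_s − A'_s) f_y (d − a/2) + A'_s f_y (d − d') = [1839280 × (600 − 146.505) + 190070 × (600 − 48)] × 10⁻⁶ = 834.10 + 104.92 = 939.02 kN·m.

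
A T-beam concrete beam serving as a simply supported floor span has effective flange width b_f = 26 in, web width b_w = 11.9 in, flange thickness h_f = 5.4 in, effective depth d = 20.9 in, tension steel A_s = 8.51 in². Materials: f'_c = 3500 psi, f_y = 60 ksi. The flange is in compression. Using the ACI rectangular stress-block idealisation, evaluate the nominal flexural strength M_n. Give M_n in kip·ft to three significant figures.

Tension: T = A_s f_y = 8.51 × 60 = 510.6 kips.
Try a within the flange: a = T/(0.85 f'_c b_f) = 510.6/(0.85 × 3.5 × 26) = 6.601 in.
a = 6.601 > h_f = 5.4 in: the block extends into the web. Split into flange-overhang and web parts.
C_f = 0.85 f'_c (b_f − b_w) h_f = 0.85 × 3.5 × (26 − 11.9) × 5.4 = 226.5 kips.
Remaining web compression depth: a_w = (T − C_f)/(0.85 f'_c b_w) = (510.6 − 226.5)/(0.85 × 3.5 × 11.9) = 8.025 in.
M_n = C_f(d − h_f/2) + (T − C_f)(d − a_w/2) = 226.5 × (20.9 − 2.7) + 284.1 × (20.9 − 4.0125) = 4122.3 + 4797.7 = 8920.0 kip·in.
M_n = 8920.0/12 = 743.33 kip·ft.

M_n ≈ 743 kip·ft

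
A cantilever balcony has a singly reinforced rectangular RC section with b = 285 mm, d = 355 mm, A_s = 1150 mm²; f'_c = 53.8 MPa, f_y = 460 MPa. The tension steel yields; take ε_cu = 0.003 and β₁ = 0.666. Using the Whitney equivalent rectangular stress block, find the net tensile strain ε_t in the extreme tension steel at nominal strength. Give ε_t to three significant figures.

a = A_s f_y/(0.85 f'_c b) = 40.59 mm.
β₁ = 0.666, so c = a/β₁ = 40.59/0.666 = 60.95 mm.
From the linear strain diagram with ε_cu = 0.003: ε_t = 0.003 (d − c)/c = 0.003 × (355 − 60.95)/60.95 = 0.0145.
Since ε_t ≥ 0.005, the section is tension-controlled.

ε_t ≈ 0.0145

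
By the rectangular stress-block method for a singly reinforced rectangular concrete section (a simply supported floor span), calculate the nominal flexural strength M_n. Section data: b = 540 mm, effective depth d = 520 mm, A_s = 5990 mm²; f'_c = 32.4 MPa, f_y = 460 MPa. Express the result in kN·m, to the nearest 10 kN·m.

M_n ≈ 1180 kN·m

T = A_s f_y = 5990 × 460 = 2755400 N = 2755.4 kN.
From C = T: a = T/(0.85 f'_c b) = 2755400/(0.85 × 32.4 × 540) = 185.28 mm.
M_n = T(d − a/2) = 2755.4 kN × (520 − 92.64) mm = 1177.55 kN·m.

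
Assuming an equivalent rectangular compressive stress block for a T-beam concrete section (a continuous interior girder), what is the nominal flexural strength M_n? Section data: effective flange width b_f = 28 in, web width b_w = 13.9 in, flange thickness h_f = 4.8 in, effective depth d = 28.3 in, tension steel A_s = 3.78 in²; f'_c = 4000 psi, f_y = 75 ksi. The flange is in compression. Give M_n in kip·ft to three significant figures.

M_n ≈ 633 kip·ft

Tension: T = A_s f_y = 3.78 × 75 = 283.5 kips.
Try a within the flange: a = T/(0.85 f'_c b_f) = 283.5/(0.85 × 4 × 28) = 2.978 in.
Since a = 2.978 ≤ h_f = 4.8 in, the stress block lies entirely in the flange; analyse as a rectangular beam of width b_f.
M_n = T(d − a/2) = 283.5 × (28.3 − 1.489) = 7600.9 kip·in.
M_n = 7600.9/12 = 633.41 kip·ft.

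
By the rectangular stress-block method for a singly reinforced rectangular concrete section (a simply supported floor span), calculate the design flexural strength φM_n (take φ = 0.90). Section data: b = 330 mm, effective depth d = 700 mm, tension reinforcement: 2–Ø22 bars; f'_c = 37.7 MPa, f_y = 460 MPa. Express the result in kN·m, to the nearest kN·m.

A_s = 2 × 380 = 760 mm².
T = A_s f_y = 760 × 460 = 349600 N = 349.6 kN.
From C = T: a = T/(0.85 f'_c b) = 349600/(0.85 × 37.7 × 330) = 33.06 mm.
M_n = T(d − a/2) = 349.6 kN × (700 − 16.53) mm = 238.94 kN·m.
φM_n = 0.90 × 238.94 = 215.05 kN·m.

φM_n ≈ 215 kN·m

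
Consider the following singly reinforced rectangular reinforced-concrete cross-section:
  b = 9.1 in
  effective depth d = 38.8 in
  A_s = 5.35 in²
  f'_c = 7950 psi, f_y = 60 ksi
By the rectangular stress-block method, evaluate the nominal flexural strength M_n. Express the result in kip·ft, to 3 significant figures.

M_n ≈ 968 kip·ft

T = A_s f_y = 5.35 × 60 = 321 kips.
a = T/(0.85 f'_c b) = 321/(0.85 × 7.95 × 9.1) = 5.220 in.
M_n = T(d − a/2) = 321 × (38.8 − 2.61) = 11617.0 kip·in = 11617.0/12 = 968.08 kip·ft.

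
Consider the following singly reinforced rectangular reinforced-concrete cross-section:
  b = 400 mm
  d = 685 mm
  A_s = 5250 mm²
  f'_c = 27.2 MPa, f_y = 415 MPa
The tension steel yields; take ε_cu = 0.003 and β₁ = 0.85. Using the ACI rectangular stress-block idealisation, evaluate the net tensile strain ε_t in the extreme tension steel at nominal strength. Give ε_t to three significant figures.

ε_t ≈ 0.00441

a = A_s f_y/(0.85 f'_c b) = 235.59 mm.
β₁ = 0.85, so c = a/β₁ = 235.59/0.85 = 277.16 mm.
From the linear strain diagram with ε_cu = 0.003: ε_t = 0.003 (d − c)/c = 0.003 × (685 − 277.16)/277.16 = 0.00441.
ε_t is between 0.004 and 0.005 — transition zone.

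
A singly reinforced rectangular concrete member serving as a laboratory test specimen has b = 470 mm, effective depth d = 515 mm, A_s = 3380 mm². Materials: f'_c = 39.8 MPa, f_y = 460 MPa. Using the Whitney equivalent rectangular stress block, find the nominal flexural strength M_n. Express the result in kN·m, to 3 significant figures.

M_n ≈ 725 kN·m

T = A_s f_y = 3380 × 460 = 1554800 N = 1554.8 kN.
From C = T: a = T/(0.85 f'_c b) = 1554800/(0.85 × 39.8 × 470) = 97.79 mm.
M_n = T(d − a/2) = 1554.8 kN × (515 − 48.895) mm = 724.70 kN·m.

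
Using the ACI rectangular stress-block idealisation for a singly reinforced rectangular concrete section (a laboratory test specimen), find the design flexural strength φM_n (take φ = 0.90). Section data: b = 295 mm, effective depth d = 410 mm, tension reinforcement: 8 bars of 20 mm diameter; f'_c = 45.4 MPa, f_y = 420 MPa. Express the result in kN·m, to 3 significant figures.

A_s = 8 × 314 = 2512 mm².
T = A_s f_y = 2512 × 420 = 1055040 N = 1055.04 kN.
From C = T: a = T/(0.85 f'_c b) = 1055040/(0.85 × 45.4 × 295) = 92.68 mm.
M_n = T(d − a/2) = 1055.04 kN × (410 − 46.34) mm = 383.68 kN·m.
φM_n = 0.90 × 383.68 = 345.31 kN·m.

φM_n ≈ 345 kN·m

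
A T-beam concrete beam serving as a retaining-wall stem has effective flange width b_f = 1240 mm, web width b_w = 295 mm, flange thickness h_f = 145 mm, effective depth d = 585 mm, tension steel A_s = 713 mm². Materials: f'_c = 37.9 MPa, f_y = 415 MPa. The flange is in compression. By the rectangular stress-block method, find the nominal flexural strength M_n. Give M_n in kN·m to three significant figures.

Tension: T = A_s f_y = 713 × 415 = 295895 N.
Try a within the flange: a = T/(0.85 f'_c b_f) = 295895/(0.85 × 37.9 × 1240) = 7.41 mm.
Since a = 7.41 ≤ h_f = 145 mm, the stress block lies entirely in the flange; analyse as a rectangular beam of width b_f.
M_n = T(d − a/2) = 295895 × (585 − 3.705) = 172.00 × 10⁶ N·mm.
M_n = 172.00 kN·m.

M_n ≈ 172 kN·m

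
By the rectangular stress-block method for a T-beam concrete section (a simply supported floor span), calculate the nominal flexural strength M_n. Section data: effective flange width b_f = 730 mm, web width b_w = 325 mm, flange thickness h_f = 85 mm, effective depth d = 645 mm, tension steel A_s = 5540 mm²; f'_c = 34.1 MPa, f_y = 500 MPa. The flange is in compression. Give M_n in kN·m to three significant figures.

Tension: T = A_s f_y = 5540 × 500 = 2770000 N.
Try a within the flange: a = T/(0.85 f'_c b_f) = 2770000/(0.85 × 34.1 × 730) = 130.91 mm.
a = 130.91 > h_f = 85 mm: the block extends into the web. Split into flange-overhang and web parts.
C_f = 0.85 f'_c (b_f − b_w) h_f = 0.85 × 34.1 × (730 − 325) × 85 = 997809 N.
Remaining web compression depth: a_w = (T − C_f)/(0.85 f'_c b_w) = (2770000 − 997809)/(0.85 × 34.1 × 325) = 188.13 mm.
M_n = C_f(d − h_f/2) + (T − C_f)(d − a_w/2) = 997809 × (645 − 42.5) + 1772191 × (645 − 94.065) = 601.18 + 976.36 = 1577.54 × 10⁶ N·mm.
M_n = 1577.54 kN·m.

M_n ≈ 1580 kN·m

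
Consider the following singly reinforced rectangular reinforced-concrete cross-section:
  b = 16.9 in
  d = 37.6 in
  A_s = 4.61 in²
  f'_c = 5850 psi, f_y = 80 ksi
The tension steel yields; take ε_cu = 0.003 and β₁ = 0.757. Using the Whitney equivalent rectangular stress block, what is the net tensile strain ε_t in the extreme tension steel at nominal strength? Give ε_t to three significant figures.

a = A_s f_y/(0.85 f'_c b) = 4.389 in.
β₁ = 0.757, so c = a/β₁ = 4.389/0.757 = 5.798 in.
From the linear strain diagram with ε_cu = 0.003: ε_t = 0.003 (d − c)/c = 0.003 × (37.6 − 5.798)/5.798 = 0.0165.
Since ε_t ≥ 0.005, the section is tension-controlled.

ε_t ≈ 0.0165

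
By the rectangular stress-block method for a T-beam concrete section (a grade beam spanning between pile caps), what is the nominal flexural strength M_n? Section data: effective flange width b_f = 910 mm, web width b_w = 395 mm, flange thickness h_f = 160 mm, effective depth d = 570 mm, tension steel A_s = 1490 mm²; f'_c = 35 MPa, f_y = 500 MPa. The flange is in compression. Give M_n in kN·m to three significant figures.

Tension: T = A_s f_y = 1490 × 500 = 745000 N.
Try a within the flange: a = T/(0.85 f'_c b_f) = 745000/(0.85 × 35 × 910) = 27.52 mm.
Since a = 27.52 ≤ h_f = 160 mm, the stress block lies entirely in the flange; analyse as a rectangular beam of width b_f.
M_n = T(d − a/2) = 745000 × (570 − 13.76) = 414.40 × 10⁶ N·mm.
M_n = 414.40 kN·m.

M_n ≈ 414 kN·m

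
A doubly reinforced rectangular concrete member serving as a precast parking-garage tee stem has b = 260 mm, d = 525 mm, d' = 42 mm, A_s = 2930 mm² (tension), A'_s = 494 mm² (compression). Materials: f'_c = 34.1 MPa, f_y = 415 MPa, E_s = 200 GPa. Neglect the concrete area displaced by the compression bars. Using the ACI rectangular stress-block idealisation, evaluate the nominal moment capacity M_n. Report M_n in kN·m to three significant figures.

M_n ≈ 562 kN·m

Assume both tension and compression steel yield.
Net tension couple steel: A_s − A'_s = 2436 mm².
a = (A_s − A'_s) f_y / (0.85 f'_c b) = 1010940/(0.85 × 34.1 × 260) = 134.15 mm.
c = a/β₁ = 134.15/0.806 = 166.44 mm; ε'_s = 0.003(c − d')/c = 0.0022 ≥ f_y/E_s = 0.0021, so compression steel does yield.
M_n = (A_s − A'_s) f_y (d − a/2) + A'_s f_y (d − d') = [1010940 × (525 − 67.075) + 205010 × (525 − 42)] × 10⁻⁶ = 462.93 + 99.02 = 561.95 kN·m.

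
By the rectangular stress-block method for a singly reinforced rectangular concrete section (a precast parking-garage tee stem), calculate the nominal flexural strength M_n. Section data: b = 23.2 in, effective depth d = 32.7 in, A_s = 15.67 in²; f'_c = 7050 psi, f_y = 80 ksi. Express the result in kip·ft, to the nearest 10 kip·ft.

T = A_s f_y = 15.67 × 80 = 1253.6 kips.
a = T/(0.85 f'_c b) = 1253.6/(0.85 × 7.05 × 23.2) = 9.017 in.
M_n = T(d − a/2) = 1253.6 × (32.7 − 4.5085) = 35340.9 kip·in = 35340.9/12 = 2945.08 kip·ft.

M_n ≈ 2950 kip·ft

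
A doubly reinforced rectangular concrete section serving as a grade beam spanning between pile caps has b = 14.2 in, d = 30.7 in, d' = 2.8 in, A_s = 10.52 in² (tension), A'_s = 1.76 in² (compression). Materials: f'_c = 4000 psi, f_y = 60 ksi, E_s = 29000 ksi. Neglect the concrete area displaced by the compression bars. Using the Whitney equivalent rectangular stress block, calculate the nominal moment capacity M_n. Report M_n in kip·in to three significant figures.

Assume both steels yield.
a = (A_s − A'_s) f_y/(0.85 f'_c b) = (10.52 − 1.76) × 60/(0.85 × 4 × 14.2) = 10.886 in.
c = a/β₁ = 10.886/0.85 = 12.807 in; ε'_s = 0.003(c − d')/c = 0.0023 ≥ ε_y = 0.0021, so the compression steel yields.
M_n = (A_s − A'_s) f_y (d − a/2) + A'_s f_y (d − d') = 525.6 × (30.7 − 5.443) + 105.6 × (30.7 − 2.8) = 13275.1 + 2946.2 = 16221.3 kip·in.

M_n ≈ 16200 kip·in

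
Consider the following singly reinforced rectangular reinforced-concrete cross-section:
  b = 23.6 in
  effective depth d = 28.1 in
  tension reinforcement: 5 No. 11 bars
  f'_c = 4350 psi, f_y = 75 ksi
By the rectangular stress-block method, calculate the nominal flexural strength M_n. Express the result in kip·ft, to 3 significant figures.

M_n ≈ 1210 kip·ft

A_s = 5 × 1.56 = 7.8 in².
T = A_s f_y = 7.8 × 75 = 585 kips.
a = T/(0.85 f'_c b) = 585/(0.85 × 4.35 × 23.6) = 6.704 in.
M_n = T(d − a/2) = 585 × (28.1 − 3.352) = 14477.6 kip·in = 14477.6/12 = 1206.47 kip·ft.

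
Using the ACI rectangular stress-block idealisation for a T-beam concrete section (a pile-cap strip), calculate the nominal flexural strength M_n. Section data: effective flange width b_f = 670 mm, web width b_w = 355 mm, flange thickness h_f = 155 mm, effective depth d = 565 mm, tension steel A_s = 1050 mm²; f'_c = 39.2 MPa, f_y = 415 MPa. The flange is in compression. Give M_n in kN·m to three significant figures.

M_n ≈ 242 kN·m

Tension: T = A_s f_y = 1050 × 415 = 435750 N.
Try a within the flange: a = T/(0.85 f'_c b_f) = 435750/(0.85 × 39.2 × 670) = 19.52 mm.
Since a = 19.52 ≤ h_f = 155 mm, the stress block lies entirely in the flange; analyse as a rectangular beam of width b_f.
M_n = T(d − a/2) = 435750 × (565 − 9.76) = 241.95 × 10⁶ N·mm.
M_n = 241.95 kN·m.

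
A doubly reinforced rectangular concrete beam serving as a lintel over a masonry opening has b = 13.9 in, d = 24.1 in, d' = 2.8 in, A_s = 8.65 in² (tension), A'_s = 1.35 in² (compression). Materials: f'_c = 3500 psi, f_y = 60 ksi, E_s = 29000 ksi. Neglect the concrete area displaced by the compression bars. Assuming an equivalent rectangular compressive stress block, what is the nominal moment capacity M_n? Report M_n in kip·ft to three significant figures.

M_n ≈ 830 kip·ft

Assume both steels yield.
a = (A_s − A'_s) f_y/(0.85 f'_c b) = (8.65 − 1.35) × 60/(0.85 × 3.5 × 13.9) = 10.592 in.
c = a/β₁ = 10.592/0.85 = 12.461 in; ε'_s = 0.003(c − d')/c = 0.0023 ≥ ε_y = 0.0021, so the compression steel yields.
M_n = (A_s − A'_s) f_y (d − a/2) + A'_s f_y (d − d') = 438 × (24.1 − 5.296) + 81 × (24.1 − 2.8) = 8236.2 + 1725.3 = 9961.5 kip·in = 9961.5/12 = 830.13 kip·ft.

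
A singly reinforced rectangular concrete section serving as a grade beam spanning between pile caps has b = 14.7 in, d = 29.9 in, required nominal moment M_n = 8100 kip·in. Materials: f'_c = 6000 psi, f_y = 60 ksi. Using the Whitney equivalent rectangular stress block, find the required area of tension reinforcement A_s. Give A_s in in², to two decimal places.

A_s ≈ 4.83 in²

From M_n = 0.85 f'_c a b (d − a/2):
a = d − √(d² − 2M_n/(0.85 f'_c b)) = 29.9 − √(29.9² − 2 × 8100/(0.85 × 6 × 14.7)) = 3.863 in.
A_s = 0.85 f'_c a b / f_y = 0.85 × 6 × 3.863 × 14.7 / 60 = 4.827 in².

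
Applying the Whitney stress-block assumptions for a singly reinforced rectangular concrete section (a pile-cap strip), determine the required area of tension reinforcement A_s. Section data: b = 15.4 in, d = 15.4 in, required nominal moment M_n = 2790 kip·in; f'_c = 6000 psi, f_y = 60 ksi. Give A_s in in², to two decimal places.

From M_n = 0.85 f'_c a b (d − a/2):
a = d − √(d² − 2M_n/(0.85 f'_c b)) = 15.4 − √(15.4² − 2 × 2790/(0.85 × 6 × 15.4)) = 2.512 in.
A_s = 0.85 f'_c a b / f_y = 0.85 × 6 × 2.512 × 15.4 / 60 = 3.288 in².

A_s ≈ 3.29 in²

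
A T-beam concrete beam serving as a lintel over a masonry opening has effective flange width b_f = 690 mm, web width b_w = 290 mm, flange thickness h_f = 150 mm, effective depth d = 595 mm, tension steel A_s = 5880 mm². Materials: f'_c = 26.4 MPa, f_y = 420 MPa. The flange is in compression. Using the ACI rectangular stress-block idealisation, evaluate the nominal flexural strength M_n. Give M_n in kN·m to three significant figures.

M_n ≈ 1270 kN·m

Tension: T = A_s f_y = 5880 × 420 = 2469600 N.
Try a within the flange: a = T/(0.85 f'_c b_f) = 2469600/(0.85 × 26.4 × 690) = 159.50 mm.
a = 159.50 > h_f = 150 mm: the block extends into the web. Split into flange-overhang and web parts.
C_f = 0.85 f'_c (b_f − b_w) h_f = 0.85 × 26.4 × (690 − 290) × 150 = 1346400 N.
Remaining web compression depth: a_w = (T − C_f)/(0.85 f'_c b_w) = (2469600 − 1346400)/(0.85 × 26.4 × 290) = 172.60 mm.
M_n = C_f(d − h_f/2) + (T − C_f)(d − a_w/2) = 1346400 × (595 − 75) + 1123200 × (595 − 86.3) = 700.13 + 571.37 = 1271.50 × 10⁶ N·mm.
M_n = 1271.50 kN·m.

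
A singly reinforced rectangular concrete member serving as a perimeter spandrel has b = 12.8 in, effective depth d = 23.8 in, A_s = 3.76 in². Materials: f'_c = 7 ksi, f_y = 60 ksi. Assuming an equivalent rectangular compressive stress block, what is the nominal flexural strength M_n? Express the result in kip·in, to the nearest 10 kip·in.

T = A_s f_y = 3.76 × 60 = 225.6 kips.
a = T/(0.85 f'_c b) = 225.6/(0.85 × 7 × 12.8) = 2.962 in.
M_n = T(d − a/2) = 225.6 × (23.8 − 1.481) = 5035.2 kip·in.

M_n ≈ 5040 kip·in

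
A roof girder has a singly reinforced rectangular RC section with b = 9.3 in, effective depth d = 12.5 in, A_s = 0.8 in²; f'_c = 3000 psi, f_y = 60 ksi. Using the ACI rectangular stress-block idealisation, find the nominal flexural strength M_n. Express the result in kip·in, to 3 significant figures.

T = A_s f_y = 0.8 × 60 = 48 kips.
a = T/(0.85 f'_c b) = 48/(0.85 × 3 × 9.3) = 2.024 in.
M_n = T(d − a/2) = 48 × (12.5 − 1.012) = 551.4 kip·in.

M_n ≈ 551 kip·in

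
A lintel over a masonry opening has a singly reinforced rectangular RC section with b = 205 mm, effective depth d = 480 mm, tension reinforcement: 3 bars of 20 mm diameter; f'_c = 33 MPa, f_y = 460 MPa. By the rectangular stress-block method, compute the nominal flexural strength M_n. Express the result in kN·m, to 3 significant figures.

M_n ≈ 192 kN·m

A_s = 3 × 314 = 942 mm².
T = A_s f_y = 942 × 460 = 433320 N = 433.32 kN.
From C = T: a = T/(0.85 f'_c b) = 433320/(0.85 × 33 × 205) = 75.36 mm.
M_n = T(d − a/2) = 433.32 kN × (480 − 37.68) mm = 191.67 kN·m.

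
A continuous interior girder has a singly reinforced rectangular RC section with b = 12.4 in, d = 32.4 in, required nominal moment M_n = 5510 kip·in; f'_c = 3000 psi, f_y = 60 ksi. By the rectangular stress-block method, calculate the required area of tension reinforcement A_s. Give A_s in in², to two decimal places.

A_s ≈ 3.12 in²

From M_n = 0.85 f'_c a b (d − a/2):
a = d − √(d² − 2M_n/(0.85 f'_c b)) = 32.4 − √(32.4² − 2 × 5510/(0.85 × 3 × 12.4)) = 5.919 in.
A_s = 0.85 f'_c a b / f_y = 0.85 × 3 × 5.919 × 12.4 / 60 = 3.119 in².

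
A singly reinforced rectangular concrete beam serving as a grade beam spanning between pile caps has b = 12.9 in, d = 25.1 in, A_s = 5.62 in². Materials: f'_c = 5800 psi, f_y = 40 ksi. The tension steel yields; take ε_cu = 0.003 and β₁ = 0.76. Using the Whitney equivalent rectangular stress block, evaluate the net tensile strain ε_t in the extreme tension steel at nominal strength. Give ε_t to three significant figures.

ε_t ≈ 0.0132

a = A_s f_y/(0.85 f'_c b) = 3.535 in.
β₁ = 0.76, so c = a/β₁ = 3.535/0.76 = 4.651 in.
From the linear strain diagram with ε_cu = 0.003: ε_t = 0.003 (d − c)/c = 0.003 × (25.1 − 4.651)/4.651 = 0.0132.
Since ε_t ≥ 0.005, the section is tension-controlled.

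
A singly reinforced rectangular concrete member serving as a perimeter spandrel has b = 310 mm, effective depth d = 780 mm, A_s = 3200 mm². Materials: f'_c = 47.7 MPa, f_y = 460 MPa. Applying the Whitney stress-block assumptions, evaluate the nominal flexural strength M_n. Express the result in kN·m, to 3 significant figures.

T = A_s f_y = 3200 × 460 = 1472000 N = 1472 kN.
From C = T: a = T/(0.85 f'_c b) = 1472000/(0.85 × 47.7 × 310) = 117.11 mm.
M_n = T(d − a/2) = 1472 kN × (780 − 58.555) mm = 1061.97 kN·m.

M_n ≈ 1060 kN·m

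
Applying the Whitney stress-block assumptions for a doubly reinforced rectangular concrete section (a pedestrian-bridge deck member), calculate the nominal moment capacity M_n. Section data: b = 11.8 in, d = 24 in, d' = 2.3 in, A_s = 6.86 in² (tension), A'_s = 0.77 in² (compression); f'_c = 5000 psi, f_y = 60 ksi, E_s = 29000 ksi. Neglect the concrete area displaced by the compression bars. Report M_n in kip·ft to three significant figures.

Assume both steels yield.
a = (A_s − A'_s) f_y/(0.85 f'_c b) = (6.86 − 0.77) × 60/(0.85 × 5 × 11.8) = 7.286 in.
c = a/β₁ = 7.286/0.8 = 9.108 in; ε'_s = 0.003(c − d')/c = 0.0022 ≥ ε_y = 0.0021, so the compression steel yields.
M_n = (A_s − A'_s) f_y (d − a/2) + A'_s f_y (d − d') = 365.4 × (24 − 3.643) + 46.2 × (24 − 2.3) = 7438.4 + 1002.5 = 8440.9 kip·in = 8440.9/12 = 703.41 kip·ft.

M_n ≈ 703 kip·ft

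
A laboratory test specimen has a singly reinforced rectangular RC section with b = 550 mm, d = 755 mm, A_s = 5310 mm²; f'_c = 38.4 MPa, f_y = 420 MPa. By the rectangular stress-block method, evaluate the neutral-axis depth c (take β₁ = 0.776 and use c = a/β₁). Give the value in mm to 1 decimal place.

c ≈ 160.1 mm

T = A_s f_y = 5310 × 420 = 2230200 N = 2230.2 kN.
Setting C = 0.85 f'_c a b equal to T: a = 2230200/(0.85 × 38.4 × 550) = 124.231 mm.
With β₁ = 0.776, c = a/β₁ = 124.231/0.776 = 160.1 mm.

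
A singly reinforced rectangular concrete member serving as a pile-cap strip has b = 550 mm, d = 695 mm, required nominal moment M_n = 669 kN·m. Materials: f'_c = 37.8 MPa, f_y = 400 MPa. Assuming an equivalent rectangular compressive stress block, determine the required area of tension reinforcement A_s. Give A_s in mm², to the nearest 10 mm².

A_s ≈ 2510 mm²

With M_n = 0.85 f'_c a b (d − a/2), solve the quadratic for a:
a = d − √(d² − 2M_n/(0.85 f'_c b)) = 695 − √(695² − 2 × 669×10⁶/(0.85 × 37.8 × 550)) = 56.79 mm.
A_s = 0.85 f'_c a b / f_y = 0.85 × 37.8 × 56.79 × 550 / 400 = 2508.9 mm².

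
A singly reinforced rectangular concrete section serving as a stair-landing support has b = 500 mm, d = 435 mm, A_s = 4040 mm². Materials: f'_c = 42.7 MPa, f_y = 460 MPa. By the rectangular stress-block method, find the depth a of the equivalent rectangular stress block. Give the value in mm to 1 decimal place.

T = A_s f_y = 4040 × 460 = 1858400 N = 1858.4 kN.
Setting C = 0.85 f'_c a b equal to T: a = 1858400/(0.85 × 42.7 × 500) = 102.4 mm.

a ≈ 102.4 mm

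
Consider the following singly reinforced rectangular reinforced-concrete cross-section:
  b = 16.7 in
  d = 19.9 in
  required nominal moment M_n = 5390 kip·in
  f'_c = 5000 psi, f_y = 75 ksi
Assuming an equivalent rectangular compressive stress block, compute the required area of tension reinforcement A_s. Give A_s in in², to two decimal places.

A_s ≈ 4.05 in²

From M_n = 0.85 f'_c a b (d − a/2):
a = d − √(d² − 2M_n/(0.85 f'_c b)) = 19.9 − √(19.9² − 2 × 5390/(0.85 × 5 × 16.7)) = 4.275 in.
A_s = 0.85 f'_c a b / f_y = 0.85 × 5 × 4.275 × 16.7 / 75 = 4.046 in².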